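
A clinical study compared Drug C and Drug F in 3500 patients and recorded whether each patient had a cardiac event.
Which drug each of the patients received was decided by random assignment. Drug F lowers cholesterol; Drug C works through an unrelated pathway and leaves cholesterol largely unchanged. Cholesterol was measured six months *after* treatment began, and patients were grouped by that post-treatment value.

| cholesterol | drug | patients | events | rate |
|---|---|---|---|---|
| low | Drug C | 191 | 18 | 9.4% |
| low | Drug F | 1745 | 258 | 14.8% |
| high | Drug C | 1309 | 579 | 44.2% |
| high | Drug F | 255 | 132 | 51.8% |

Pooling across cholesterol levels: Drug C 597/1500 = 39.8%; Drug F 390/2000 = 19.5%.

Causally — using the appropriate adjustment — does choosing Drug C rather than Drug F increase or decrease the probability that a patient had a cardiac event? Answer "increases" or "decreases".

increases

Drug C is lower inside every cholesterol stratum but Drug F is lower in aggregate. Whether to stratify depends on how cholesterol relates to the drug.
Cholesterol lies on the pathway drug → cholesterol → outcome, so adjusting for it blocks the indirect effect. For the total causal effect of drug, use the unadjusted pooled rates.
Pooled: Drug C 39.8% vs Drug F 19.5%; Drug F is lower overall.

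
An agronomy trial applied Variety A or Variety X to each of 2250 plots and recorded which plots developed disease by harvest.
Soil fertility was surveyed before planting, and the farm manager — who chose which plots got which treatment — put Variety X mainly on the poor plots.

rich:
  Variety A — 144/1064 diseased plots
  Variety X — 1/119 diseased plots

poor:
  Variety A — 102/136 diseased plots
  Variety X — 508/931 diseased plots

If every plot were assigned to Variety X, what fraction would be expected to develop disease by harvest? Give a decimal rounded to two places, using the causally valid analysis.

0.26

Within every soil fertility level Variety X has the lower rate, yet pooled Variety A does — Simpson's reversal.
Soil fertility is set before the variety has any effect — it is not caused by the variety — and it independently drives the outcome. That makes it a confounder, so the causal comparison is within soil fertility levels.
Standardising Variety X to the population soil fertility mix: 0.526·1/119 + 0.474·508/931 = 0.263.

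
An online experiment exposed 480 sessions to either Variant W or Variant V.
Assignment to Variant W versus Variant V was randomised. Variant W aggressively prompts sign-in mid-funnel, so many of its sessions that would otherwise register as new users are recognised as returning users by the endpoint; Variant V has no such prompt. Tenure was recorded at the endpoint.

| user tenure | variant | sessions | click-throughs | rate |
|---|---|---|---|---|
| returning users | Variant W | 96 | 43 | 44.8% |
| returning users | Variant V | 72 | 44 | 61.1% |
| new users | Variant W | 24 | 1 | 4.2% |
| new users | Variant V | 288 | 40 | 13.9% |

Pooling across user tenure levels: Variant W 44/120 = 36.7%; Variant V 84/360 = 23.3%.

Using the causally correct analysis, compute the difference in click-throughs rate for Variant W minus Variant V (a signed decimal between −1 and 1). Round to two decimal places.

User tenure lies on the pathway variant → user tenure → outcome, so adjusting for it blocks the indirect effect. For the total causal effect of variant, use the unadjusted pooled rates.
The causal difference is the pooled difference: 0.367 − 0.233 = +0.133.

+0.13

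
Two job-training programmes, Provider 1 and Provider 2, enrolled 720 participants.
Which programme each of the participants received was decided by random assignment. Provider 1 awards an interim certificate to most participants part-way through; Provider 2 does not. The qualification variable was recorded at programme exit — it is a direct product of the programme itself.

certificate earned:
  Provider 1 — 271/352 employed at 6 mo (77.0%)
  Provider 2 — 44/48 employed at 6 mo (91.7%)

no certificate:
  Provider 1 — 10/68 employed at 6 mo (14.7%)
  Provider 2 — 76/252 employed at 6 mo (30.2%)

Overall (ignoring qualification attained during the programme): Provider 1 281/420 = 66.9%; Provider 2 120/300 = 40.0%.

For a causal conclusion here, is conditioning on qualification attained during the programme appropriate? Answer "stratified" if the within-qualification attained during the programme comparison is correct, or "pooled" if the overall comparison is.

Within every qualification attained during the programme level Provider 2 has the higher rate, yet pooled Provider 1 does — Simpson's reversal.
The distribution of qualification attained during the programme is itself part of what the programme does — it is an intermediate outcome. Holding it fixed would remove that part of the effect; the total effect is the pooled difference.
Pooled: Provider 1 66.9% vs Provider 2 40.0%; Provider 1 is higher overall.

pooled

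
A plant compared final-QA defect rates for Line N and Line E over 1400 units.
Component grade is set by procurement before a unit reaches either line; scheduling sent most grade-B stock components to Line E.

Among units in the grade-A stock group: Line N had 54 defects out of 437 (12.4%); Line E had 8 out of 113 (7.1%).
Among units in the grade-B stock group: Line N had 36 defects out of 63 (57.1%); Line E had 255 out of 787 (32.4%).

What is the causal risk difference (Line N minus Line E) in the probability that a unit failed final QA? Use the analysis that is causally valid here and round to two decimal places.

The imbalance in component grade arose from how units were allocated, not from anything the line did; and component grade independently affects the outcome. The pooled gap is confounded — condition on component grade.
Adjusting over the population distribution of component grade: 0.393·(0.124−0.071) + 0.607·(0.571−0.324) = +0.171.

+0.17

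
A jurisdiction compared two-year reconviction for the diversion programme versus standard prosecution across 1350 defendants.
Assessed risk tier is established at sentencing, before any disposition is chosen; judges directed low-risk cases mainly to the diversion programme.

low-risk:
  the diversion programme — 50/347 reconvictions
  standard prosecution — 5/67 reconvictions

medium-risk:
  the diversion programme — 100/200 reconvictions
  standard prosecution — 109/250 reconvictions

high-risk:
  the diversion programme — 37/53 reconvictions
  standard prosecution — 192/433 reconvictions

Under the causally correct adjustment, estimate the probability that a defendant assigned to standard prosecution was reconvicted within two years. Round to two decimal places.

Assessed risk tier is set before the disposition has any effect — it is not caused by the disposition — and it independently drives the outcome. That makes it a confounder, so the causal comparison is within assessed risk tier levels.
Standardising standard prosecution to the population assessed risk tier mix: 0.307·5/67 + 0.333·109/250 + 0.360·192/433 = 0.328.

0.33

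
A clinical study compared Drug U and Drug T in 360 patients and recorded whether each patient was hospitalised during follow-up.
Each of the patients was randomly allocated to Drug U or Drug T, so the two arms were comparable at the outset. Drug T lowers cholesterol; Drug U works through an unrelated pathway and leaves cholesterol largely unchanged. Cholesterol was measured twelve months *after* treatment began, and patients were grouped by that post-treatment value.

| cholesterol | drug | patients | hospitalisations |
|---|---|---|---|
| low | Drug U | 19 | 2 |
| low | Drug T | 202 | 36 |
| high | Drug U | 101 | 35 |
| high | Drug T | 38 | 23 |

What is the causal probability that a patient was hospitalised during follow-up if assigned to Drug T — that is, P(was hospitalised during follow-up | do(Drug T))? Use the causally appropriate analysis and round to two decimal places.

Cholesterol here is a post-treatment variable shaped by the drug; conditioning on it would introduce bias rather than remove it. The overall comparison is the causal one.
So P(outcome | do(Drug T)) is just the pooled rate for Drug T: 59/240 = 0.246.

0.25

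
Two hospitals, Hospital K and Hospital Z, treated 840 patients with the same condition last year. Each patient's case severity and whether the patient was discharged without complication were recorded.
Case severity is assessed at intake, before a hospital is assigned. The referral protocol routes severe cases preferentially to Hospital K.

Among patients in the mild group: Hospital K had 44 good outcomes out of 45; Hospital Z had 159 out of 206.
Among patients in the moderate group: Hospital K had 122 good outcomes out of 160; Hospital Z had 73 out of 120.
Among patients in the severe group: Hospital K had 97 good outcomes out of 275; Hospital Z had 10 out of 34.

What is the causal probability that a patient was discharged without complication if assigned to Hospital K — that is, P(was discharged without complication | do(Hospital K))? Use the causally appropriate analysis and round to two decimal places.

The stratified and pooled comparisons disagree (Hospital K wins within each case severity; Hospital Z wins overall), so the answer turns on the causal role of case severity.
The imbalance in case severity arose from how patients were allocated, not from anything the hospital did; and case severity independently affects the outcome. The pooled gap is confounded — condition on case severity.
Standardising Hospital K to the population case severity mix: 0.299·44/45 + 0.333·122/160 + 0.368·97/275 = 0.676.

0.68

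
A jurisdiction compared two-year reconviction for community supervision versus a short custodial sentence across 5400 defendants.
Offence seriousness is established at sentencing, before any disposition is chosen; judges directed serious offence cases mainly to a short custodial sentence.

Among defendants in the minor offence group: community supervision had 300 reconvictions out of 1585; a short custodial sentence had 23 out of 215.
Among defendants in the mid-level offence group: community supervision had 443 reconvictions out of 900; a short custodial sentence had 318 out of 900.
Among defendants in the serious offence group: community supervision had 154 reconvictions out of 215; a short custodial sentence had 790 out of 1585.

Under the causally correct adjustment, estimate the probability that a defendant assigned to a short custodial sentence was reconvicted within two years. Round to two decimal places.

0.32

The stratified and pooled comparisons disagree (a short custodial sentence wins within each offence seriousness; community supervision wins overall), so the answer turns on the causal role of offence seriousness.
Offence seriousness is set before the disposition has any effect — it is not caused by the disposition — and it independently drives the outcome. That makes it a confounder, so the causal comparison is within offence seriousness levels.
Standardising a short custodial sentence to the population offence seriousness mix: 0.333·23/215 + 0.333·318/900 + 0.333·790/1585 = 0.320.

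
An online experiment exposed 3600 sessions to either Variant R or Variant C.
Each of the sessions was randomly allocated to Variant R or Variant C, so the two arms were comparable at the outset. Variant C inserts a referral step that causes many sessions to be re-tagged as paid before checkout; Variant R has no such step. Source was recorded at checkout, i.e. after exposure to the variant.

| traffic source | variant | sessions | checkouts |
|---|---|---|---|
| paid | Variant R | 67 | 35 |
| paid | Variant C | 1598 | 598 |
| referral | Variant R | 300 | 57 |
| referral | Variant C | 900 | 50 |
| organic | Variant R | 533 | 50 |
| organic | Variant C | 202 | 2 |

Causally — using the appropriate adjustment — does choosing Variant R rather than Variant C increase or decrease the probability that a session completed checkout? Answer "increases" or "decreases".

decreases

Traffic source here is a post-treatment variable shaped by the variant; conditioning on it would introduce bias rather than remove it. The overall comparison is the causal one.
Pooled: Variant R 15.8% vs Variant C 24.1%; Variant C is higher overall.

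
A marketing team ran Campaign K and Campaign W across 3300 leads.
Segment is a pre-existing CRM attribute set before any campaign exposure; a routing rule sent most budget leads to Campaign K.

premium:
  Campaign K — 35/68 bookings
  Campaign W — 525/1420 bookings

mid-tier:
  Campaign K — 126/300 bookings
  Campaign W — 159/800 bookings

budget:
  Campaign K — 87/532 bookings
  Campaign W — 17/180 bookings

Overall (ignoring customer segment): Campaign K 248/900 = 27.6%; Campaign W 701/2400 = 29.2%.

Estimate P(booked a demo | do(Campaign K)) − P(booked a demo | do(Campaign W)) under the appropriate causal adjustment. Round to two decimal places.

Since customer segment is a pre-existing factor (not a product of the campaign) and it affects the outcome on its own, it is a confounder. The stratified rates, not the pooled rate, identify the causal effect.
Adjusting over the population distribution of customer segment: 0.451·(0.515−0.370) + 0.333·(0.420−0.199) + 0.216·(0.164−0.094) = +0.154.

+0.15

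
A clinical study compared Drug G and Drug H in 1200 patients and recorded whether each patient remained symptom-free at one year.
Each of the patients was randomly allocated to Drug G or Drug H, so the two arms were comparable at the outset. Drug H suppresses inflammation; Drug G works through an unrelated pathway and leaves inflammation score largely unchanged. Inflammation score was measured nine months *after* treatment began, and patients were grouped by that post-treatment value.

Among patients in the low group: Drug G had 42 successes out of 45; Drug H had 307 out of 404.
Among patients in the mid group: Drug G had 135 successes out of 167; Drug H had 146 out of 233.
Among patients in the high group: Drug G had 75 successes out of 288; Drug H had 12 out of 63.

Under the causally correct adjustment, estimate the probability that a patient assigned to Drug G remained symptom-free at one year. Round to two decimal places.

Because the drug influences inflammation score, inflammation score is a post-treatment mediator, not a confounder. Stratifying on it would bias the estimate; the causal effect is the crude pooled difference.
So P(outcome | do(Drug G)) is just the pooled rate for Drug G: 252/500 = 0.504.

0.50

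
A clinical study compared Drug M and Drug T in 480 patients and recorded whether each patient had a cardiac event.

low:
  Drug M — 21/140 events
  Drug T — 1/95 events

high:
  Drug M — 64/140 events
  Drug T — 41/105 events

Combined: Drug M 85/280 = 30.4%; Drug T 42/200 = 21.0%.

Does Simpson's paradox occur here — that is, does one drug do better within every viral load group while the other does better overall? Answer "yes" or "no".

Within each viral load level (low 15.0% vs 1.1%; high 45.7% vs 39.0%), Drug T has the lower rate every time. Pooled: 30.4% vs 21.0% — Drug T has the lower rate overall. They agree.

no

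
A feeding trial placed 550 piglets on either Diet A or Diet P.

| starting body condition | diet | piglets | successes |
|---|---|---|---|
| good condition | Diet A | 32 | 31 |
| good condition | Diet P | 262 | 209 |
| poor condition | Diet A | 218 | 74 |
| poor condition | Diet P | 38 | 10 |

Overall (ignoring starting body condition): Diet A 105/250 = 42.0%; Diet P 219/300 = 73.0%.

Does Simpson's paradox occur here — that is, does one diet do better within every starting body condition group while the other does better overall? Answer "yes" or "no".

yes

Within each starting body condition level (good condition 96.9% vs 79.8%; poor condition 33.9% vs 26.3%), Diet A has the higher rate every time. Pooled: 42.0% vs 73.0% — Diet P has the higher rate overall. The two comparisons disagree.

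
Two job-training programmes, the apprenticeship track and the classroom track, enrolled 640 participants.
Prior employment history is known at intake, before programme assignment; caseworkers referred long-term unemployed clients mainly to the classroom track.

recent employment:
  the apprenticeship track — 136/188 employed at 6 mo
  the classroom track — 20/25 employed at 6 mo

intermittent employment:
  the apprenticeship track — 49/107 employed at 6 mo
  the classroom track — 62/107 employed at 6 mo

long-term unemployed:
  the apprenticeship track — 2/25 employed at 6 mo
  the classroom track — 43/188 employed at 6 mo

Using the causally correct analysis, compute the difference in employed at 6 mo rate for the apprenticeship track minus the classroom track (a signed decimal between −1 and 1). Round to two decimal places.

Nothing the programme does changes prior employment history; the imbalance is an allocation artefact. With prior employment history also predicting the outcome, the pooled figure is confounded, and the within-stratum comparison is the causal one.
Adjusting over the population distribution of prior employment history: 0.333·(0.723−0.800) + 0.334·(0.458−0.579) + 0.333·(0.080−0.229) = -0.116.

-0.12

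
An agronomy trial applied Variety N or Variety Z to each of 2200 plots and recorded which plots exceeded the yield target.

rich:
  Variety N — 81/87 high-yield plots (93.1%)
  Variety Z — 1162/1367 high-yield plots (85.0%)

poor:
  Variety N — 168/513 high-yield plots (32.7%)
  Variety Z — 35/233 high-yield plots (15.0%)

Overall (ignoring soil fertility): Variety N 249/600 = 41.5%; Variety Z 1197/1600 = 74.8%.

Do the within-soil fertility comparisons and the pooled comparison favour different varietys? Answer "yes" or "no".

Within each soil fertility level (rich 93.1% vs 85.0%; poor 32.7% vs 15.0%), Variety N has the higher rate every time. Pooled: 41.5% vs 74.8% — Variety Z has the higher rate overall. The two comparisons disagree.

yes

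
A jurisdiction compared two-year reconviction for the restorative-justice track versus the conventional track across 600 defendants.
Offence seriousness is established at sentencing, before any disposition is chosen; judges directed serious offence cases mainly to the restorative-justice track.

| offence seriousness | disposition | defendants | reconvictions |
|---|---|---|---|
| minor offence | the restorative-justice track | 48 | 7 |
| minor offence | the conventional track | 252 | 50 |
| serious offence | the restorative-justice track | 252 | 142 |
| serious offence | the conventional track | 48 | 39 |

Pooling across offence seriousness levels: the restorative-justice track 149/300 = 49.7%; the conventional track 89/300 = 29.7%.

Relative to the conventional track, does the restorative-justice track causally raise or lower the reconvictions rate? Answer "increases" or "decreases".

Nothing the disposition does changes offence seriousness; the imbalance is an allocation artefact. With offence seriousness also predicting the outcome, the pooled figure is confounded, and the within-stratum comparison is the causal one.
Within each level — minor offence: 14.6% vs 19.8%; serious offence: 56.3% vs 81.2% — the restorative-justice track is lower every time.

decreases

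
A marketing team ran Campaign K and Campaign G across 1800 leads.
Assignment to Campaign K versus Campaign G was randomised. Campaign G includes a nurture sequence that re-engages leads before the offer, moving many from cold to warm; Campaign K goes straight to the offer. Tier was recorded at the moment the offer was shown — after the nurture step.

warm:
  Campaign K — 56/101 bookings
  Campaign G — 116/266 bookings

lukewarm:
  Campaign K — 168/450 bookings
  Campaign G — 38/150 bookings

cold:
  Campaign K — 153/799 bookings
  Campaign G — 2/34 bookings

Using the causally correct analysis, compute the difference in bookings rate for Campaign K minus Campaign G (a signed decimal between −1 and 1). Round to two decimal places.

-0.07

Engagement tier is recorded after the campaign and is itself shifted by it — it sits on the causal path from campaign to outcome. Conditioning on a mediator would strip out part of the effect we want; the pooled comparison gives the total causal effect.
The causal difference is the pooled difference: 0.279 − 0.347 = -0.067.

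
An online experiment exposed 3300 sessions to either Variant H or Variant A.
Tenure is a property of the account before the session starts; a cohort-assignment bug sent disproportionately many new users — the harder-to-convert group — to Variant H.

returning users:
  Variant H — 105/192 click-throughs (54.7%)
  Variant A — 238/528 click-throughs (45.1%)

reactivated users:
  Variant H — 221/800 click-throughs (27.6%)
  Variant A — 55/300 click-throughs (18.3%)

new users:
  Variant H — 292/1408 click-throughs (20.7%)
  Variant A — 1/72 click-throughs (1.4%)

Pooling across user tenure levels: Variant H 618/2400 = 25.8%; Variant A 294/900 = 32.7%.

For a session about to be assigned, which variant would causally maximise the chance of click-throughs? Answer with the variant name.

Variant H

The user tenure-specific comparison favours Variant H throughout, but the pooled figures favour Variant A. The question is whether to condition on user tenure.
Here user tenure is a common cause — it drives both which variant a case falls under and the outcome. The crude comparison mixes populations; the stratum-specific rates are the causally relevant ones.
Within each level — returning users: 54.7% vs 45.1%; reactivated users: 27.6% vs 18.3%; new users: 20.7% vs 1.4% — Variant H is higher every time.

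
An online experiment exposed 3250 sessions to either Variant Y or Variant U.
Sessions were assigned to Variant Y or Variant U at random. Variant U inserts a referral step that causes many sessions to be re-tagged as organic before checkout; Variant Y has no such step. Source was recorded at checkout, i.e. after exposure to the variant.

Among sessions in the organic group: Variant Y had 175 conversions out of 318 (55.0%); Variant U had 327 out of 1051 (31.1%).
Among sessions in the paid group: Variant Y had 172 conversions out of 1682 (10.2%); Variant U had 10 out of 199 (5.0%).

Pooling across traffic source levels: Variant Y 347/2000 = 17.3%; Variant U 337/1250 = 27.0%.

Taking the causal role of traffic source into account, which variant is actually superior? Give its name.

The stratified and pooled comparisons disagree (Variant Y wins within each traffic source; Variant U wins overall), so the answer turns on the causal role of traffic source.
Stratifying would compare variants among sessions the variants themselves sorted into traffic source groups — a form of selection on an intermediate. The unconditioned pooled rates give the total causal effect.
Pooled: Variant Y 17.3% vs Variant U 27.0%; Variant U is higher overall.

Variant U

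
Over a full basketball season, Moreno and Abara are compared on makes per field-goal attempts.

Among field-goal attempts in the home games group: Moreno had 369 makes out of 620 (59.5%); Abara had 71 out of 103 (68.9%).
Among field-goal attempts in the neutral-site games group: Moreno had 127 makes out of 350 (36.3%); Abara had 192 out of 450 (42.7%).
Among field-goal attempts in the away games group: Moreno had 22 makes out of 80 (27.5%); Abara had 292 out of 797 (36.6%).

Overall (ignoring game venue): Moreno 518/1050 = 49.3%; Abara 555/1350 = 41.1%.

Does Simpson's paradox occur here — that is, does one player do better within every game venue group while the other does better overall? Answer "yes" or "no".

yes

Within each game venue level (home games 59.5% vs 68.9%; neutral-site games 36.3% vs 42.7%; away games 27.5% vs 36.6%), Abara has the higher rate every time. Pooled: 49.3% vs 41.1% — Moreno has the higher rate overall. The two comparisons disagree.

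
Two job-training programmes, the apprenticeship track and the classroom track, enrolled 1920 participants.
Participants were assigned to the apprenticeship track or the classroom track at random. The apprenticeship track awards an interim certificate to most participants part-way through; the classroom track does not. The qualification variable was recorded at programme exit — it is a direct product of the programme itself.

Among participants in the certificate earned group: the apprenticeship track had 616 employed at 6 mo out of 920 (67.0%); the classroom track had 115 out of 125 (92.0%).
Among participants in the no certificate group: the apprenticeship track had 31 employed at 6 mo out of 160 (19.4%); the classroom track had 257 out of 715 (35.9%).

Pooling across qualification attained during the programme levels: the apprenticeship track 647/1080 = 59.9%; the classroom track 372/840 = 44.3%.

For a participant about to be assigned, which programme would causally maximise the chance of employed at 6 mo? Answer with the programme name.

the apprenticeship track

the classroom track is higher inside every qualification attained during the programme stratum but the apprenticeship track is higher in aggregate. Whether to stratify depends on how qualification attained during the programme relates to the programme.
Qualification attained during the programme is downstream of the programme. One should not condition on a consequence of treatment, so the overall rates are the right comparison.
Pooled: the apprenticeship track 59.9% vs the classroom track 44.3%; the apprenticeship track is higher overall.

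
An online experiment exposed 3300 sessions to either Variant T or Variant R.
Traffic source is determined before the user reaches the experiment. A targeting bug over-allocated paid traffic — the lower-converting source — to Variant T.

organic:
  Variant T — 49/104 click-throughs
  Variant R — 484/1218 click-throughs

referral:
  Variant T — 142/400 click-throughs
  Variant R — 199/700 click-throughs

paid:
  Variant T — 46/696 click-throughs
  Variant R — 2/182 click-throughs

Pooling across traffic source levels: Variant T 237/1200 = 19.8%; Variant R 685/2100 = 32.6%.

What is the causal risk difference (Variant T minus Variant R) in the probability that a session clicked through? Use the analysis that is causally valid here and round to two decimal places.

The stratified and pooled comparisons disagree (Variant T wins within each traffic source; Variant R wins overall), so the answer turns on the causal role of traffic source.
The imbalance in traffic source arose from how sessions were allocated, not from anything the variant did; and traffic source independently affects the outcome. The pooled gap is confounded — condition on traffic source.
Adjusting over the population distribution of traffic source: 0.401·(0.471−0.397) + 0.333·(0.355−0.284) + 0.266·(0.066−0.011) = +0.068.

+0.07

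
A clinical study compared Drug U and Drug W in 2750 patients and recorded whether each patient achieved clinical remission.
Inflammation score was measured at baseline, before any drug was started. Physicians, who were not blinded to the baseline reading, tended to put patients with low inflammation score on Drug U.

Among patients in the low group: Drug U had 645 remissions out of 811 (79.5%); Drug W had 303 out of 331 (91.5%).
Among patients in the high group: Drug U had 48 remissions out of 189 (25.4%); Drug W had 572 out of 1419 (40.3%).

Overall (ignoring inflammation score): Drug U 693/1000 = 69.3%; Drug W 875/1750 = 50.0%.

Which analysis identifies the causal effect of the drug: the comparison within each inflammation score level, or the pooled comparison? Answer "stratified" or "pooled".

Drug W is higher inside every inflammation score stratum but Drug U is higher in aggregate. Whether to stratify depends on how inflammation score relates to the drug.
Inflammation score is set before the drug has any effect — it is not caused by the drug — and it independently drives the outcome. That makes it a confounder, so the causal comparison is within inflammation score levels.
Within each level — low: 79.5% vs 91.5%; high: 25.4% vs 40.3% — Drug W is higher every time.

stratified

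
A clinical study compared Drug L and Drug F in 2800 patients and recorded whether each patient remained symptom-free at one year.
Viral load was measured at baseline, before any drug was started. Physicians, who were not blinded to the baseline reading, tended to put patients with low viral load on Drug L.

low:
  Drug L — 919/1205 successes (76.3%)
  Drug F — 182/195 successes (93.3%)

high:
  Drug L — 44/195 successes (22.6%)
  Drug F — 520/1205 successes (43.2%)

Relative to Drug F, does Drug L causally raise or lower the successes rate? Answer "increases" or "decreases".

decreases

Drug F is higher inside every viral load stratum but Drug L is higher in aggregate. Whether to stratify depends on how viral load relates to the drug.
The imbalance in viral load arose from how patients were allocated, not from anything the drug did; and viral load independently affects the outcome. The pooled gap is confounded — condition on viral load.
Within each level — low: 76.3% vs 93.3%; high: 22.6% vs 43.2% — Drug F is higher every time.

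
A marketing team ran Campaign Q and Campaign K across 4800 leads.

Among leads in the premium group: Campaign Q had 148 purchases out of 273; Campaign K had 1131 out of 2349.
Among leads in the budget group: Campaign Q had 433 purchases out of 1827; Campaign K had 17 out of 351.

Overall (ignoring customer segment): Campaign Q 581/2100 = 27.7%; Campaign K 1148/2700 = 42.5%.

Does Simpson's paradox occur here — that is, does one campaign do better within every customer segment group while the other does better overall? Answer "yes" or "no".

Within each customer segment level (premium 54.2% vs 48.1%; budget 23.7% vs 4.8%), Campaign Q has the higher rate every time. Pooled: 27.7% vs 42.5% — Campaign K has the higher rate overall. The two comparisons disagree.

yes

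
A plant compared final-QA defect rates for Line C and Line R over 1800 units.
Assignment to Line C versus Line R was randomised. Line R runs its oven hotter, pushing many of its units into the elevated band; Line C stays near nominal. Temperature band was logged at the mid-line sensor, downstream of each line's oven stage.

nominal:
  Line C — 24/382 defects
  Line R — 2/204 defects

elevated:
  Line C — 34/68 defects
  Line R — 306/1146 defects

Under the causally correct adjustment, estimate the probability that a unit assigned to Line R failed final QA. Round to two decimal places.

In-process temperature band lies on the pathway line → in-process temperature band → outcome, so adjusting for it blocks the indirect effect. For the total causal effect of line, use the unadjusted pooled rates.
So P(outcome | do(Line R)) is just the pooled rate for Line R: 308/1350 = 0.228.

0.23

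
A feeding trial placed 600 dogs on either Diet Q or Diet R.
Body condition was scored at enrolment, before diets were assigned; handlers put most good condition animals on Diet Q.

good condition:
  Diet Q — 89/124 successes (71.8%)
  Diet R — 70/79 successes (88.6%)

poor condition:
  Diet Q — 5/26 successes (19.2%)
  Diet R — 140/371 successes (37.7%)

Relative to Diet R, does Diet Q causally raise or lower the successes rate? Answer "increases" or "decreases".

decreases

Diet R is higher inside every starting body condition stratum but Diet Q is higher in aggregate. Whether to stratify depends on how starting body condition relates to the diet.
Starting body condition differs across diets for reasons unrelated to any effect of the diet itself, and it separately predicts the outcome — a classic confounder. We must compare within starting body condition levels.
Within each level — good condition: 71.8% vs 88.6%; poor condition: 19.2% vs 37.7% — Diet R is higher every time.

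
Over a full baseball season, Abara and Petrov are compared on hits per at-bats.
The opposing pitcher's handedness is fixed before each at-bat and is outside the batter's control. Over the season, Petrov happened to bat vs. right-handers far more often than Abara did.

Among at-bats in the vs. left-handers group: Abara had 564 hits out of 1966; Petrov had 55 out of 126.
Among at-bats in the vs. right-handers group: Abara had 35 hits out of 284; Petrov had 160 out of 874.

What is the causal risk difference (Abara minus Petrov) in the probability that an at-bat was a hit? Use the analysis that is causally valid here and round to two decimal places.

Pitcher handedness is set before the player has any effect — it is not caused by the player — and it independently drives the outcome. That makes it a confounder, so the causal comparison is within pitcher handedness levels.
Adjusting over the population distribution of pitcher handedness: 0.644·(0.287−0.437) + 0.356·(0.123−0.183) = -0.118.

-0.12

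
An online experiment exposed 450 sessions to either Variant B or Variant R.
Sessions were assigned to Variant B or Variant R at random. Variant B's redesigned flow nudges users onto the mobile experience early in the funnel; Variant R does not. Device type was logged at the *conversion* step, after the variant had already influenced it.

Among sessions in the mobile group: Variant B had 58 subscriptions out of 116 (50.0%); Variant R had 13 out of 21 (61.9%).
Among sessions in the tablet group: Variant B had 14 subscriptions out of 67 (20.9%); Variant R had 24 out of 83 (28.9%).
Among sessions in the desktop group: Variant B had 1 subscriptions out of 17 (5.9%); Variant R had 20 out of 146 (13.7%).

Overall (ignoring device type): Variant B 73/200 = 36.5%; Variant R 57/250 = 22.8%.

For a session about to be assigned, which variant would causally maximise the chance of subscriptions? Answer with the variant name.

Variant B

Device type here is a post-treatment variable shaped by the variant; conditioning on it would introduce bias rather than remove it. The overall comparison is the causal one.
Pooled: Variant B 36.5% vs Variant R 22.8%; Variant B is higher overall.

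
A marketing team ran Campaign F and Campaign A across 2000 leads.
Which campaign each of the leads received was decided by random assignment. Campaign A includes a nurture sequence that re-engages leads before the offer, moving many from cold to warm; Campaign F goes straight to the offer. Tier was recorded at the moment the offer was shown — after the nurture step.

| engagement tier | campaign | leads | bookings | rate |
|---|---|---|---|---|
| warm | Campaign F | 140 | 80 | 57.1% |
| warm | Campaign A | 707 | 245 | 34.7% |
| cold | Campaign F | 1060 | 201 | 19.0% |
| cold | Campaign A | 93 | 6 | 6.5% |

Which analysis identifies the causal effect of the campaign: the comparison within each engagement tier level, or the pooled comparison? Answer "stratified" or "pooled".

Engagement tier is downstream of the campaign. One should not condition on a consequence of treatment, so the overall rates are the right comparison.
Pooled: Campaign F 23.4% vs Campaign A 31.4%; Campaign A is higher overall.

pooled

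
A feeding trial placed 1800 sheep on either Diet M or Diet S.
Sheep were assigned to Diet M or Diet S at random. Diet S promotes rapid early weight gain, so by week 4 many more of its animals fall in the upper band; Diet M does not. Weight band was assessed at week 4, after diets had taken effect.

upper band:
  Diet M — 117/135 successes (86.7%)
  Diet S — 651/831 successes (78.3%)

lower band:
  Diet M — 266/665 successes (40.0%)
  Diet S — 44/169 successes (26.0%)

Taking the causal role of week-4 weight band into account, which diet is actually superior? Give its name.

Diet S

Diet M is higher inside every week-4 weight band stratum but Diet S is higher in aggregate. Whether to stratify depends on how week-4 weight band relates to the diet.
Week-4 weight band is downstream of the diet. One should not condition on a consequence of treatment, so the overall rates are the right comparison.
Pooled: Diet M 47.9% vs Diet S 69.5%; Diet S is higher overall.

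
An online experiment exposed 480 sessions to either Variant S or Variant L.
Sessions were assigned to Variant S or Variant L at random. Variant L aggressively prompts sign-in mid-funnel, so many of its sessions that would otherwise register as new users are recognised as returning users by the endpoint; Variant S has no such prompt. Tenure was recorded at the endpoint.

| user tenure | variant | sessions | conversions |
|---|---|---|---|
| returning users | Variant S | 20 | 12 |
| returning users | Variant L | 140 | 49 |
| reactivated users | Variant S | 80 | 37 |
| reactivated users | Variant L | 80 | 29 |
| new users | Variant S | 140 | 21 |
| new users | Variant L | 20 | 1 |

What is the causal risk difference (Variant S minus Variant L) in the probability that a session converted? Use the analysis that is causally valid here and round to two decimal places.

The distribution of user tenure is itself part of what the variant does — it is an intermediate outcome. Holding it fixed would remove that part of the effect; the total effect is the pooled difference.
The causal difference is the pooled difference: 0.292 − 0.329 = -0.037.

-0.04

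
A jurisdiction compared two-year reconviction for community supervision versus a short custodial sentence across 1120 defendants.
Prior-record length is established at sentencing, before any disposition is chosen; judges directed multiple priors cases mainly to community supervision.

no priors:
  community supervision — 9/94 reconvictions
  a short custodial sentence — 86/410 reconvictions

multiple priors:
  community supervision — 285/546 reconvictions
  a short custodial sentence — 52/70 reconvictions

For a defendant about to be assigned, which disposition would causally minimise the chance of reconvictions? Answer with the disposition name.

Nothing the disposition does changes prior-record length; the imbalance is an allocation artefact. With prior-record length also predicting the outcome, the pooled figure is confounded, and the within-stratum comparison is the causal one.
Within each level — no priors: 9.6% vs 21.0%; multiple priors: 52.2% vs 74.3% — community supervision is lower every time.

community supervision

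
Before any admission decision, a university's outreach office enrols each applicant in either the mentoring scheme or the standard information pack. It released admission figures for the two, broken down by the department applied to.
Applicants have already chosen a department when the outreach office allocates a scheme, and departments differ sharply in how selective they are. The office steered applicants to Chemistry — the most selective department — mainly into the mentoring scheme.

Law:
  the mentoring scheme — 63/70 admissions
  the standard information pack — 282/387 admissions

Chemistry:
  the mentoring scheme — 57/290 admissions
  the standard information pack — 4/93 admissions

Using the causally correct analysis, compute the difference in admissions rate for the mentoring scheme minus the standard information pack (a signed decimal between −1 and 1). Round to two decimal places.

+0.16

the mentoring scheme is higher inside every department stratum but the standard information pack is higher in aggregate. Whether to stratify depends on how department relates to the outreach scheme.
The imbalance in department arose from how applicants were allocated, not from anything the outreach scheme did; and department independently affects the outcome. The pooled gap is confounded — condition on department.
Adjusting over the population distribution of department: 0.544·(0.900−0.729) + 0.456·(0.197−0.043) = +0.163.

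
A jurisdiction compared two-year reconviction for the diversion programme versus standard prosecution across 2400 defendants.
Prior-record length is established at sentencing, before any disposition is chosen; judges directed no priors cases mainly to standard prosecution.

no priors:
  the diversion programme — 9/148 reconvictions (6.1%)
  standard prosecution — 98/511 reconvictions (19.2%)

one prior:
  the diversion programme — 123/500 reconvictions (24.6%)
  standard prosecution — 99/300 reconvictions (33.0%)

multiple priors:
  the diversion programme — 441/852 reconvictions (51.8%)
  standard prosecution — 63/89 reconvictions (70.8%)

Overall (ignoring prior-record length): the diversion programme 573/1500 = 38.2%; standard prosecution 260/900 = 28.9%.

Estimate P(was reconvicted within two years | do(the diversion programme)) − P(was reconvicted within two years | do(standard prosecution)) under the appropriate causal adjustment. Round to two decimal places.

-0.14

The imbalance in prior-record length arose from how defendants were allocated, not from anything the disposition did; and prior-record length independently affects the outcome. The pooled gap is confounded — condition on prior-record length.
Adjusting over the population distribution of prior-record length: 0.275·(0.061−0.192) + 0.333·(0.246−0.330) + 0.392·(0.518−0.708) = -0.139.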